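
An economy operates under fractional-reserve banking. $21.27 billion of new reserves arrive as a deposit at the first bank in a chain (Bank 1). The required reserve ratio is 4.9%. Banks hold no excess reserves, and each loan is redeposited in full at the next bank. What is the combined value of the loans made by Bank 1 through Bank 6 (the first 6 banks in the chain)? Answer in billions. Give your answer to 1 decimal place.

Bank i lends (1 − rr)^i of the original deposit: Bank 1 lends 21.27·0.9510 ≈ 20.2278, Bank 2 lends 21.27·0.9510² ≈ 19.2366, and so on.
Summing a geometric series: total = 21.27·[0.9510·(1 − 0.9510^6) / (1 − 0.9510)] ≈ 107.4355 billion.

$107.4 billion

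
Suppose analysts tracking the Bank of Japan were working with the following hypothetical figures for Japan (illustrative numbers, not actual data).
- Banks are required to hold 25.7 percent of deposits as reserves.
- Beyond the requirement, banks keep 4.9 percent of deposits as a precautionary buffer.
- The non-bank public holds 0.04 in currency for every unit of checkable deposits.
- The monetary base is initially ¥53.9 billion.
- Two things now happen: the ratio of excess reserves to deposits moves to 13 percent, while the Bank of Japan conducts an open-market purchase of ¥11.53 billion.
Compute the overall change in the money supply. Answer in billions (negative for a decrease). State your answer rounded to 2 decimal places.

-2.65 billion

Before: m₁ = (1 + 0.04) / (0.257 + 0.049 + 0.04) ≈ 3.00578, MB₁ = 53.9, so M₁ = 3.00578 × 53.9 ≈ 162.0115 billion.
After: m₂ = (1 + 0.04) / (0.257 + 0.13 + 0.04) ≈ 2.43560, MB₂ = 53.9 + 11.53 = 65.43, so M₂ = 2.43560 × 65.43 ≈ 159.3613 billion.
ΔM = M₂ − M₁ = 159.3613 − 162.0115 = -2.6502 billion.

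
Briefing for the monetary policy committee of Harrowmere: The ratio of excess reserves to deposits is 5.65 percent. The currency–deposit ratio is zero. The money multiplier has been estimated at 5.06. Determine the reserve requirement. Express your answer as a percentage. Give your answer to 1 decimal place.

Using m = 5.06. Since m = (1 + c)/(c + rr + e), the denominator satisfies c + rr + e = (1 + c)/m = (1 + 0) / 5.06 ≈ 0.197628.
With c = 0 and e = 0.0565, the reserve requirement is 0.197628 − 0 − 0.0565 = 0.141128.

14.1%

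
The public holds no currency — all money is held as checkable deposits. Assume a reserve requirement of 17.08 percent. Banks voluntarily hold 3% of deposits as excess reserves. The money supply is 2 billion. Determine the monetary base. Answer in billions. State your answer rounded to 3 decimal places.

0.402 billion

The money multiplier is m = 1 / (rr + e) = 1 / (0.1708 + 0.03) ≈ 4.98008.
MB = M / m = 2 / 4.98008 ≈ 0.4016 billion.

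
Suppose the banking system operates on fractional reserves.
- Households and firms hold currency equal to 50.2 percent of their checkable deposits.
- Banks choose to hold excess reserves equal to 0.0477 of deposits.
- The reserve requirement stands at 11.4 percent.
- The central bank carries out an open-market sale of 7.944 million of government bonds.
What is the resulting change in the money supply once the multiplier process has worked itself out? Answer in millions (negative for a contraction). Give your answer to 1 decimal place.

The money multiplier is m = (1 + c) / (rr + e + c) = (1 + 0.502) / (0.114 + 0.0477 + 0.502) ≈ 2.2631.
The sale removes 7.944 million of base, so ΔM = m × ΔMB = 2.2631 × (−7.944) ≈ -17.9781 million.

-18.0 million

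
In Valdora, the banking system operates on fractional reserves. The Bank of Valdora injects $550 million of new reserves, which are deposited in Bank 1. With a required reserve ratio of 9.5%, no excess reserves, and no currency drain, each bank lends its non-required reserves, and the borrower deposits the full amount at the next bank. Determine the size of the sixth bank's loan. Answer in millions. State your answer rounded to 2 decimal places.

$302.17 million

Each bank lends a fraction (1 − rr) = 0.9050 of the deposit it receives, so Bank 6 receives 550·0.9050^5 and lends 550·0.9050^6 ≈ 302.1720 million.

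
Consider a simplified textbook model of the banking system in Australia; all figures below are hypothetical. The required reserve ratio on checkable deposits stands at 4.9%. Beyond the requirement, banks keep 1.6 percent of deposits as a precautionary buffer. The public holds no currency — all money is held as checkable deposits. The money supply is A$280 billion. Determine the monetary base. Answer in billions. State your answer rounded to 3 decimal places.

A$18.200 billion

The money multiplier is m = 1 / (rr + e) = 1 / (0.049 + 0.016) ≈ 15.3846154.
MB = M / m = 280 / 15.3846154 ≈ 18.2 billion.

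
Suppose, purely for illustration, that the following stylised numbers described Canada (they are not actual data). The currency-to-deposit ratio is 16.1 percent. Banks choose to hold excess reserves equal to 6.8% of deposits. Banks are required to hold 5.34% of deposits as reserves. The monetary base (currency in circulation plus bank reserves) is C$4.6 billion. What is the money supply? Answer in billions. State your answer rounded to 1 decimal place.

The money multiplier is m = (1 + c) / (rr + e + c) = (1 + 0.161) / (0.0534 + 0.068 + 0.161) ≈ 4.1112.
So M = m × MB = 4.1112 × 4.6 ≈ 18.9115 billion.

C$18.9 billion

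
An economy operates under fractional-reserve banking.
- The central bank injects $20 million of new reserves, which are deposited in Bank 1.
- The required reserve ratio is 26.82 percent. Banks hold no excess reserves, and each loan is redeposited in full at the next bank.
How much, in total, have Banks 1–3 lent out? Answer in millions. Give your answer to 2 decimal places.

Bank i lends (1 − rr)^i of the original deposit: Bank 1 lends 20·0.7318 = 14.6360, Bank 2 lends 20·0.7318² ≈ 10.7106, and so on.
Summing a geometric series: total = 20·[0.7318·(1 − 0.7318^3) / (1 − 0.7318)] ≈ 33.1847 million.

$33.18 million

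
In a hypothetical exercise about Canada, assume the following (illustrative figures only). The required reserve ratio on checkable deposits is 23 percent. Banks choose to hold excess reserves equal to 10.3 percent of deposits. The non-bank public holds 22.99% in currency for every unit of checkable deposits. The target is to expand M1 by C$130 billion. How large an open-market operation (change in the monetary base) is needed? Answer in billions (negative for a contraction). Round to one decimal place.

C$59.5 billion

The money multiplier is m = (1 + c) / (rr + e + c) = (1 + 0.2299) / (0.23 + 0.103 + 0.2299) ≈ 2.18494.
ΔMB = ΔM / m = (+130) / 2.18494 ≈ 59.4982 billion.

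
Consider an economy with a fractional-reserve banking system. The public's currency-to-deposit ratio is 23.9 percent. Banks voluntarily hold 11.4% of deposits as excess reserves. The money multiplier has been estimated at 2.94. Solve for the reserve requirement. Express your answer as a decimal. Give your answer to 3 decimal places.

Using m = 2.94. Since m = (1 + c)/(c + rr + e), the denominator satisfies c + rr + e = (1 + c)/m = (1 + 0.239) / 2.94 ≈ 0.421429.
With c = 0.239 and e = 0.114, the reserve requirement is 0.421429 − 0.239 − 0.114 = 0.068429.

0.068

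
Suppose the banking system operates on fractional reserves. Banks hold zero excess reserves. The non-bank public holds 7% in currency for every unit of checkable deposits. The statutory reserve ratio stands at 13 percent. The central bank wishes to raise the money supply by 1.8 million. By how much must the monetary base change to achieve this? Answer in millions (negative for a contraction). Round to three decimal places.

0.336 million

The money multiplier is m = (1 + c) / (rr + c) = (1 + 0.07) / (0.13 + 0.07) = 5.35.
ΔMB = ΔM / m = (+1.8) / 5.35 ≈ 0.3364 million.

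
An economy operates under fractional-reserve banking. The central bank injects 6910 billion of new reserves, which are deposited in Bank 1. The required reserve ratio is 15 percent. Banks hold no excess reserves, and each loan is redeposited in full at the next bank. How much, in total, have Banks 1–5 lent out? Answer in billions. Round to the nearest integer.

21783 billion

Bank i lends (1 − rr)^i of the original deposit: Bank 1 lends 6910·0.8500 = 5873.5000, Bank 2 lends 6910·0.8500² = 4992.4750, and so on.
Summing a geometric series: total = 6910·[0.8500·(1 − 0.8500^5) / (1 − 0.8500)] ≈ 21782.6456 billion.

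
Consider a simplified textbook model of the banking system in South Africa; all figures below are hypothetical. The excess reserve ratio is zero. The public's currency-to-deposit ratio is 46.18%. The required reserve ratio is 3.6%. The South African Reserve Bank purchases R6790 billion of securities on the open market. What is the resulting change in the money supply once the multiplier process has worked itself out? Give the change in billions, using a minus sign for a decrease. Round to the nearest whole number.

The money multiplier is m = (1 + c) / (rr + c) = (1 + 0.4618) / (0.036 + 0.4618) ≈ 2.93652.
The purchase adds 6790 billion of base, so ΔM = m × ΔMB = 2.93652 × (+6790) = 19938.9708 billion.

R19939 billion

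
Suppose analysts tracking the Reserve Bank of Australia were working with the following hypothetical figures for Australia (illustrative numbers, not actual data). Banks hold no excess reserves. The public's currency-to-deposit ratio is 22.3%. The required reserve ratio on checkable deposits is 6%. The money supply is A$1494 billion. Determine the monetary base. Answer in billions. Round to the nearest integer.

The money multiplier is m = (1 + c) / (rr + c) = (1 + 0.223) / (0.06 + 0.223) ≈ 4.32155.
MB = M / m = 1494 / 4.32155 ≈ 345.7093 billion.

A$346 billion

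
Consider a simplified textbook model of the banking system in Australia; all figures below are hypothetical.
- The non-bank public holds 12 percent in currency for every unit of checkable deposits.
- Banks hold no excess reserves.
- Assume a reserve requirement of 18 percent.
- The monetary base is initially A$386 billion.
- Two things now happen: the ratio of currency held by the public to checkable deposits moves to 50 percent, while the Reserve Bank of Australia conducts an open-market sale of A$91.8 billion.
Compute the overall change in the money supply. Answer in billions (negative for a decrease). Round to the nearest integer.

Before: m₁ = (1 + 0.12) / (0.18 + 0.12) ≈ 3.7333, MB₁ = 386, so M₁ = 3.7333 × 386 = 1441.0538 billion.
After: m₂ = (1 + 0.5) / (0.18 + 0.5) ≈ 2.2059, MB₂ = 386 − 91.8 = 294.2, so M₂ = 2.2059 × 294.2 ≈ 648.9758 billion.
ΔM = M₂ − M₁ = 648.9758 − 1441.0538 = -792.078 billion.

-792 billion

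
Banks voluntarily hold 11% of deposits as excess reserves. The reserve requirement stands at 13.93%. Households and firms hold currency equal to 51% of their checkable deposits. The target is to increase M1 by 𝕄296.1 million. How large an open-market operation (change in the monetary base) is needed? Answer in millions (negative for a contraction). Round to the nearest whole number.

The money multiplier is m = (1 + c) / (rr + e + c) = (1 + 0.51) / (0.1393 + 0.11 + 0.51) ≈ 1.9887.
ΔMB = ΔM / m = (+296.1) / 1.9887 ≈ 148.8912 million.

𝕄149 million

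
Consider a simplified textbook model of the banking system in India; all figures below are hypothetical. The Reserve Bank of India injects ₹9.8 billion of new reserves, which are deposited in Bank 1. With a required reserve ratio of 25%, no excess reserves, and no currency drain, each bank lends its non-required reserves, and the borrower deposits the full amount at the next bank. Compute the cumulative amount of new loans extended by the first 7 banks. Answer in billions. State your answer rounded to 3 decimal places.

Bank i lends (1 − rr)^i of the original deposit: Bank 1 lends 9.8·0.7500 = 7.3500, Bank 2 lends 9.8·0.7500² = 5.5125, and so on.
Summing a geometric series: total = 9.8·[0.7500·(1 − 0.7500^7) / (1 − 0.7500)] ≈ 25.4756 billion.

₹25.476 billion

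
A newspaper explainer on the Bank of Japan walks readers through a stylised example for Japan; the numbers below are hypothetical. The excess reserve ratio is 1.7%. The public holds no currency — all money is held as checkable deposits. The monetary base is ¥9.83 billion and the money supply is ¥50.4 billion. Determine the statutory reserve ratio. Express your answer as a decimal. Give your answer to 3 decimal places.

Using m = M/MB = 50.4/9.83 ≈ 5.127162. Since m = (1 + c)/(c + rr + e), the denominator satisfies c + rr + e = (1 + c)/m = (1 + 0) / 5.127162 ≈ 0.195040.
With c = 0 and e = 0.017, the statutory reserve ratio is 0.195040 − 0 − 0.017 = 0.17804.

0.178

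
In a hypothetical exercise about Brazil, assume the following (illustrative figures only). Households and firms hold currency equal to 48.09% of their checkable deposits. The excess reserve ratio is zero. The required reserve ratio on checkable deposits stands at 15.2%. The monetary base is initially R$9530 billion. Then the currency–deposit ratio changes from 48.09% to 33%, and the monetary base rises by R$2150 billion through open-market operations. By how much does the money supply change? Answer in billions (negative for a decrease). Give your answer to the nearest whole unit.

R$9930 billion

Before: m₁ = (1 + 0.4809) / (0.152 + 0.4809) ≈ 2.339864, MB₁ = 9530, so M₁ = 2.339864 × 9530 ≈ 22298.9039 billion.
After: m₂ = (1 + 0.33) / (0.152 + 0.33) ≈ 2.759336, MB₂ = 9530 + 2150 = 11680, so M₂ = 2.759336 × 11680 ≈ 32229.0445 billion.
ΔM = M₂ − M₁ = 32229.0445 − 22298.9039 = 9930.1406 billion.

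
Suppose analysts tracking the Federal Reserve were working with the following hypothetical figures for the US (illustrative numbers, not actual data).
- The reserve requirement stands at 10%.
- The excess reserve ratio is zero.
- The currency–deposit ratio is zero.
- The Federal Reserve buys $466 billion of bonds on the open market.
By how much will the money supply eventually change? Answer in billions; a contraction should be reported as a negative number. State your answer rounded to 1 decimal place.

The simple money multiplier is m = 1/rr = 1/0.1 = 10.
An open-market purchase increases the monetary base by 466 billion, so ΔM = m × ΔMB = 10 × 466 = 4660 billion.

$4660.0 billion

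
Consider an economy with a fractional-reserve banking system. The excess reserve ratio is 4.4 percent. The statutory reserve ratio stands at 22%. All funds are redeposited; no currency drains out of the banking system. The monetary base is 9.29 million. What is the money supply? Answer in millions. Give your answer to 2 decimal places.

35.19 million

The money multiplier is m = 1 / (rr + e) = 1 / (0.22 + 0.044) ≈ 3.7879.
So M = m × MB = 3.7879 × 9.29 ≈ 35.1896 million.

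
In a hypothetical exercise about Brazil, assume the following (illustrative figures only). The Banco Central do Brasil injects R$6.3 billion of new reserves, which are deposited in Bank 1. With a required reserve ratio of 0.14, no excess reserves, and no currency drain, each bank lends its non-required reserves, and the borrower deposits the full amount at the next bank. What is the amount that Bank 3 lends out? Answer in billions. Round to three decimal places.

Each bank lends a fraction (1 − rr) = 0.8600 of the deposit it receives, so Bank 3 receives 6.3·0.8600^2 and lends 6.3·0.8600^3 ≈ 4.0072 billion.

R$4.007 billion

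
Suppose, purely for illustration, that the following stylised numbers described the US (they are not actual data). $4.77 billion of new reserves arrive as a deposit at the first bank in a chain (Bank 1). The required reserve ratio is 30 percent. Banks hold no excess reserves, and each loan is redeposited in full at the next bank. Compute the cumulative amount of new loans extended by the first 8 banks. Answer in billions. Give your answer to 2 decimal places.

Bank i lends (1 − rr)^i of the original deposit: Bank 1 lends 4.77·0.7000 = 3.3390, Bank 2 lends 4.77·0.7000² = 2.3373, and so on.
Summing a geometric series: total = 4.77·[0.7000·(1 − 0.7000^8) / (1 − 0.7000)] ≈ 10.4884 billion.

$10.49 billion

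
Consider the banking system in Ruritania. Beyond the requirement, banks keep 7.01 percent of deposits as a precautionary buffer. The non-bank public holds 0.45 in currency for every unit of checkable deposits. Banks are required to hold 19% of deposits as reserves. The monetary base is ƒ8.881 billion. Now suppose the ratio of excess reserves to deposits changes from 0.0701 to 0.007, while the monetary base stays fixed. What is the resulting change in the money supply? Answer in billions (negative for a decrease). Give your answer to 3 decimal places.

ƒ1.769 billion

Initially m₁ = (1 + 0.45) / (0.19 + 0.0701 + 0.45) ≈ 2.04197, so M₁ = 2.04197 × 8.881 ≈ 18.1347 billion.
After the change m₂ = (1 + 0.45) / (0.19 + 0.007 + 0.45) ≈ 2.24111, so M₂ = 2.24111 × 8.881 ≈ 19.9033 billion.
ΔM = M₂ − M₁ = 19.9033 − 18.1347 = 1.7686 billion.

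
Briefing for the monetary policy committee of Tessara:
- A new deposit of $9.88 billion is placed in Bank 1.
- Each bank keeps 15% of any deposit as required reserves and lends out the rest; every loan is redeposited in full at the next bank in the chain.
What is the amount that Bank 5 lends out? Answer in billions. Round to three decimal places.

Each bank lends a fraction (1 − rr) = 0.8500 of the deposit it receives, so Bank 5 receives 9.88·0.8500^4 and lends 9.88·0.8500^5 ≈ 4.3838 billion.

$4.384 billion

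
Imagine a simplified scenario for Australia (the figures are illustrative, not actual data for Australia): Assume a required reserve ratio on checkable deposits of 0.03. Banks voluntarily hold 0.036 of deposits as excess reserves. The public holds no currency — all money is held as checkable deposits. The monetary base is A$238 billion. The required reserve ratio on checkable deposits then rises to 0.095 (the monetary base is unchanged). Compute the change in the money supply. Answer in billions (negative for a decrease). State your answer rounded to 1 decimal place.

-1789.3 billion

Initially m₁ = 1 / (0.03 + 0.036) ≈ 15.15152, so M₁ = 15.15152 × 238 ≈ 3606.0618 billion.
After the change m₂ = 1 / (0.095 + 0.036) ≈ 7.63359, so M₂ = 7.63359 × 238 ≈ 1816.7944 billion.
ΔM = M₂ − M₁ = 1816.7944 − 3606.0618 = -1789.2674 billion.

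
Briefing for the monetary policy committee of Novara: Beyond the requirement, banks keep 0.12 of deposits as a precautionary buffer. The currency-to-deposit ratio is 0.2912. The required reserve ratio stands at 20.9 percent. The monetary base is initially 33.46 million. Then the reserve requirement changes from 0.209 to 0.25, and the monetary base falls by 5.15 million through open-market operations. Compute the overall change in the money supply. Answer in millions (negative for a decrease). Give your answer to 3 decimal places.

Before: m₁ = (1 + 0.2912) / (0.209 + 0.12 + 0.2912) ≈ 2.081909, MB₁ = 33.46, so M₁ = 2.081909 × 33.46 ≈ 69.6607 million.
After: m₂ = (1 + 0.2912) / (0.25 + 0.12 + 0.2912) ≈ 1.952813, MB₂ = 33.46 − 5.15 = 28.31, so M₂ = 1.952813 × 28.31 ≈ 55.2841 million.
ΔM = M₂ − M₁ = 55.2841 − 69.6607 = -14.3766 million.

-14.377 million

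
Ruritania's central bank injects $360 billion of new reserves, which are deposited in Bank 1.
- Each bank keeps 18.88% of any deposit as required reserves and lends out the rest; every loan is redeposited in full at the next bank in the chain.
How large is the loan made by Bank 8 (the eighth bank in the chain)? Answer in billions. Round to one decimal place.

Each bank lends a fraction (1 − rr) = 0.8112 of the deposit it receives, so Bank 8 receives 360·0.8112^7 and lends 360·0.8112^8 ≈ 67.5035 billion.

$67.5 billion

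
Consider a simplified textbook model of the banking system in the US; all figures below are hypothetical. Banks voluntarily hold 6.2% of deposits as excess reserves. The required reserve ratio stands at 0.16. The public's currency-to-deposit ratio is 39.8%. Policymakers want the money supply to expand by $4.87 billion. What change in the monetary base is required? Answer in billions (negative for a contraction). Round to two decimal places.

The money multiplier is m = (1 + c) / (rr + e + c) = (1 + 0.398) / (0.16 + 0.062 + 0.398) ≈ 2.2548.
ΔMB = ΔM / m = (+4.87) / 2.2548 ≈ 2.1598 billion.

$2.16 billion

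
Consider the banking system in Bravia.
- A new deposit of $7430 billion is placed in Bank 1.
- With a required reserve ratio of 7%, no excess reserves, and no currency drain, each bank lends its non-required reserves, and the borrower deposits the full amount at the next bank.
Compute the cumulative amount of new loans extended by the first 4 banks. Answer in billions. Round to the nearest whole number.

Bank i lends (1 − rr)^i of the original deposit: Bank 1 lends 7430·0.9300 = 6909.9000, Bank 2 lends 7430·0.9300² = 6426.2070, and so on.
Summing a geometric series: total = 7430·[0.9300·(1 − 0.9300^4) / (1 − 0.9300)] ≈ 24870.5059 billion.

$24871 billion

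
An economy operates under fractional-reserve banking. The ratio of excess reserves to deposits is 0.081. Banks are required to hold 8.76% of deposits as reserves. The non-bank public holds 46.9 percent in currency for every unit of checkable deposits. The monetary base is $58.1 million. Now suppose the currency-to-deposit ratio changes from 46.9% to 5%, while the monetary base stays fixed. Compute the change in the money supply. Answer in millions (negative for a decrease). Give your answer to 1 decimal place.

Initially m₁ = (1 + 0.469) / (0.0876 + 0.081 + 0.469) ≈ 2.3040, so M₁ = 2.3040 × 58.1 = 133.8624 million.
After the change m₂ = (1 + 0.05) / (0.0876 + 0.081 + 0.05) ≈ 4.8033, so M₂ = 4.8033 × 58.1 ≈ 279.0717 million.
ΔM = M₂ − M₁ = 279.0717 − 133.8624 = 145.2093 million.

$145.2 million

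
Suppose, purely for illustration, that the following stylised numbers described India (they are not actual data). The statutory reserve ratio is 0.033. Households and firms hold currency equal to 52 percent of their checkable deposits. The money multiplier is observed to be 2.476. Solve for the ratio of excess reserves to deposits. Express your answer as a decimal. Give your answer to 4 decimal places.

0.0609

Using m = 2.476. Since m = (1 + c)/(c + rr + e), the denominator satisfies c + rr + e = (1 + c)/m = (1 + 0.52) / 2.476 ≈ 0.613893.
With c = 0.52 and rr = 0.033, the ratio of excess reserves to deposits is 0.613893 − 0.52 − 0.033 = 0.060893.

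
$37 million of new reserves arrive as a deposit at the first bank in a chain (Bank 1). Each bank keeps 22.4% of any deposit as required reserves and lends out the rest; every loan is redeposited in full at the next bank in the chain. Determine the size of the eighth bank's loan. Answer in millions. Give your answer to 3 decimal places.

Each bank lends a fraction (1 − rr) = 0.7760 of the deposit it receives, so Bank 8 receives 37·0.7760^7 and lends 37·0.7760^8 ≈ 4.8651 million.

$4.865 million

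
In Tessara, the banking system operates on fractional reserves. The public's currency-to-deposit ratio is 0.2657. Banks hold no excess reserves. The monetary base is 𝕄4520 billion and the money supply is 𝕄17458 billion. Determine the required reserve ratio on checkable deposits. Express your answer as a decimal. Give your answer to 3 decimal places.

0.062

Using m = M/MB = 17458/4520 ≈ 3.862389. Since m = (1 + c)/(c + rr + e), the denominator satisfies c + rr + e = (1 + c)/m = (1 + 0.2657) / 3.862389 ≈ 0.327699.
With c = 0.2657 and e = 0, the required reserve ratio on checkable deposits is 0.327699 − 0.2657 − 0 = 0.061999.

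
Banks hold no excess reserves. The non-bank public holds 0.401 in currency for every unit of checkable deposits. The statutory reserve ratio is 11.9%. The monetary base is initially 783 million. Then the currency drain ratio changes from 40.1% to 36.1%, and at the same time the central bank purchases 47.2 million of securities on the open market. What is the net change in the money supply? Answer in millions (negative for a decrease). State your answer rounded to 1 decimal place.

244.4 million

Before: m₁ = (1 + 0.401) / (0.119 + 0.401) ≈ 2.69423, MB₁ = 783, so M₁ = 2.69423 × 783 ≈ 2109.5821 million.
After: m₂ = (1 + 0.361) / (0.119 + 0.361) ≈ 2.83542, MB₂ = 783 + 47.2 = 830.2, so M₂ = 2.83542 × 830.2 ≈ 2353.9657 million.
ΔM = M₂ − M₁ = 2353.9657 − 2109.5821 = 244.3836 million.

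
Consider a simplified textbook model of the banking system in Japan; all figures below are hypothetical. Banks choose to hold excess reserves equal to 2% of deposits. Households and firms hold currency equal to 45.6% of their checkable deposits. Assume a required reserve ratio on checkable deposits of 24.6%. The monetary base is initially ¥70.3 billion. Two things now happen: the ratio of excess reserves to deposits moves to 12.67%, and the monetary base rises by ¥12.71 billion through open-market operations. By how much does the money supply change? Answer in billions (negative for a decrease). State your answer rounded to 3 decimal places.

¥4.078 billion

Before: m₁ = (1 + 0.456) / (0.246 + 0.02 + 0.456) ≈ 2.016620, MB₁ = 70.3, so M₁ = 2.016620 × 70.3 ≈ 141.7684 billion.
After: m₂ = (1 + 0.456) / (0.246 + 0.1267 + 0.456) ≈ 1.756969, MB₂ = 70.3 + 12.71 = 83.01, so M₂ = 1.756969 × 83.01 ≈ 145.846 billion.
ΔM = M₂ − M₁ = 145.846 − 141.7684 = 4.0776 billion.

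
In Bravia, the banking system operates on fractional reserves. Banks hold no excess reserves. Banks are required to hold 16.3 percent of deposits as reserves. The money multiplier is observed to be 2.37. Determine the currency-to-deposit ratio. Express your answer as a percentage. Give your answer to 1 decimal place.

44.8%

Using m = 2.37. From m = (1 + c)/(c + rr + e), rearranging gives 1 + c = m·(c + rr + e), so c·(1 − m) = m·(rr + e) − 1.
Hence c = [m·(rr + e) − 1]/(1 − m) = [2.37 × (0.163 + 0) − 1] / (1 − 2.37) ≈ 0.447949.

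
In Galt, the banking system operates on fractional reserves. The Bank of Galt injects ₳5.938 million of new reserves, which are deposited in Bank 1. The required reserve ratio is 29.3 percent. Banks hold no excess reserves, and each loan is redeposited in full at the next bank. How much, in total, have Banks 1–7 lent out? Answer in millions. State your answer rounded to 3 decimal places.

₳13.063 million

Bank i lends (1 − rr)^i of the original deposit: Bank 1 lends 5.938·0.7070 ≈ 4.1982, Bank 2 lends 5.938·0.7070² ≈ 2.9681, and so on.
Summing a geometric series: total = 5.938·[0.7070·(1 − 0.7070^7) / (1 − 0.7070)] ≈ 13.0631 million.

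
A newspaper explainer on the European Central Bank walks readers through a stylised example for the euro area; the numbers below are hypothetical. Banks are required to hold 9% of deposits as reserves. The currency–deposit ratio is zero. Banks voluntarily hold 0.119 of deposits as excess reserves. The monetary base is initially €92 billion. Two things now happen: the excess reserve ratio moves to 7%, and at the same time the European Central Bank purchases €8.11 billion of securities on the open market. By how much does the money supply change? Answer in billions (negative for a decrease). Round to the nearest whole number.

Before: m₁ = 1 / (0.09 + 0.119) ≈ 4.7847, MB₁ = 92, so M₁ = 4.7847 × 92 = 440.1924 billion.
After: m₂ = 1 / (0.09 + 0.07) = 6.25, MB₂ = 92 + 8.11 = 100.11, so M₂ = 6.25 × 100.11 = 625.6875 billion.
ΔM = M₂ − M₁ = 625.6875 − 440.1924 = 185.4951 billion.

€185 billion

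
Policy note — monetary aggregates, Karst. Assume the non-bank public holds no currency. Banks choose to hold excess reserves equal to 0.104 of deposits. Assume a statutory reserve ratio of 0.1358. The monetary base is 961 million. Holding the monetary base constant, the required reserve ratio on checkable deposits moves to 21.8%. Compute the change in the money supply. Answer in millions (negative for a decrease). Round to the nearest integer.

Initially m₁ = 1 / (0.1358 + 0.104) ≈ 4.1701, so M₁ = 4.1701 × 961 = 4007.4661 million.
After the change m₂ = 1 / (0.218 + 0.104) ≈ 3.1056, so M₂ = 3.1056 × 961 = 2984.4816 million.
ΔM = M₂ − M₁ = 2984.4816 − 4007.4661 = -1022.9845 million.

-1023 million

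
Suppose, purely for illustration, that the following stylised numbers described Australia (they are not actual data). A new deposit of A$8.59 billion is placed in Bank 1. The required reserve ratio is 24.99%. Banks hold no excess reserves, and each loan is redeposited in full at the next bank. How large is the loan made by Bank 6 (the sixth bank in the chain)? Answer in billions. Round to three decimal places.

A$1.530 billion

Each bank lends a fraction (1 − rr) = 0.7501 of the deposit it receives, so Bank 6 receives 8.59·0.7501^5 and lends 8.59·0.7501^6 ≈ 1.5301 billion.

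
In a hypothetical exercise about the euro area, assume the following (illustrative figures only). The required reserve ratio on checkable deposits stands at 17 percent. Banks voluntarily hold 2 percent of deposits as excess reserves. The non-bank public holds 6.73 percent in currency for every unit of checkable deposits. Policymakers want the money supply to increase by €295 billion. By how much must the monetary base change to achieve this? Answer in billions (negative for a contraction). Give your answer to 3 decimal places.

The money multiplier is m = (1 + c) / (rr + e + c) = (1 + 0.0673) / (0.17 + 0.02 + 0.0673) ≈ 4.1480762.
ΔMB = ΔM / m = (+295) / 4.1480762 ≈ 71.1173 billion.

€71.117 billion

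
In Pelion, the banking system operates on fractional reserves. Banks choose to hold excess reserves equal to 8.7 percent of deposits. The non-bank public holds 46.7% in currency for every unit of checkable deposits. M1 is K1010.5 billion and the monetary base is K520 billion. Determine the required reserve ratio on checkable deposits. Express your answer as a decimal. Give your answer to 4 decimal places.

0.2009

Using m = M/MB = 1010.5/520 ≈ 1.943269. Since m = (1 + c)/(c + rr + e), the denominator satisfies c + rr + e = (1 + c)/m = (1 + 0.467) / 1.943269 ≈ 0.754913.
With c = 0.467 and e = 0.087, the required reserve ratio on checkable deposits is 0.754913 − 0.467 − 0.087 = 0.200913.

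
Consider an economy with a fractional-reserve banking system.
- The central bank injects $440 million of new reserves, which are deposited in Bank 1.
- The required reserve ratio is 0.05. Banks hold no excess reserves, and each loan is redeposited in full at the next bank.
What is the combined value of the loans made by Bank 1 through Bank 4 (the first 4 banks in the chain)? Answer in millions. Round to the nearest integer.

Bank i lends (1 − rr)^i of the original deposit: Bank 1 lends 440·0.9500 = 418.0000, Bank 2 lends 440·0.9500² = 397.1000, and so on.
Summing a geometric series: total = 440·[0.9500·(1 − 0.9500^4) / (1 − 0.9500)] ≈ 1550.7277 million.

$1551 million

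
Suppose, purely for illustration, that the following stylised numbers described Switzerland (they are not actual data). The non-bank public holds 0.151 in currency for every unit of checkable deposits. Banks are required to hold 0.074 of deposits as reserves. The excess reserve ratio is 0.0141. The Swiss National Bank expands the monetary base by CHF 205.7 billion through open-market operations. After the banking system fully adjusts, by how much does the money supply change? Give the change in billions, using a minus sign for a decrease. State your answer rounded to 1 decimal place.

CHF 990.2 billion

The money multiplier is m = (1 + c) / (rr + e + c) = (1 + 0.151) / (0.074 + 0.0141 + 0.151) ≈ 4.81389.
The purchase adds 205.7 billion of base, so ΔM = m × ΔMB = 4.81389 × (+205.7) ≈ 990.2172 billion.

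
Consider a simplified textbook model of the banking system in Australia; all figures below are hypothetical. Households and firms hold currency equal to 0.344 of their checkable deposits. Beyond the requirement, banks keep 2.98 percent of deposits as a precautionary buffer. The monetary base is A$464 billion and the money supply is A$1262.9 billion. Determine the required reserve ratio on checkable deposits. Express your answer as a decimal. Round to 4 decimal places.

Using m = M/MB = 1262.9/464 ≈ 2.721767. Since m = (1 + c)/(c + rr + e), the denominator satisfies c + rr + e = (1 + c)/m = (1 + 0.344) / 2.721767 ≈ 0.493797.
With c = 0.344 and e = 0.0298, the required reserve ratio on checkable deposits is 0.493797 − 0.344 − 0.0298 = 0.119997.

0.1200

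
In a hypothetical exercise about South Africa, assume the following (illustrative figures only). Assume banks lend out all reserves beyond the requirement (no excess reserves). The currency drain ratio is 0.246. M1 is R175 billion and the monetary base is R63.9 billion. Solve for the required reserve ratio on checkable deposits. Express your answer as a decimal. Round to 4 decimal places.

Using m = M/MB = 175/63.9 ≈ 2.738654. Since m = (1 + c)/(c + rr + e), the denominator satisfies c + rr + e = (1 + c)/m = (1 + 0.246) / 2.738654 ≈ 0.454968.
With c = 0.246 and e = 0, the required reserve ratio on checkable deposits is 0.454968 − 0.246 − 0 = 0.208968.

0.2090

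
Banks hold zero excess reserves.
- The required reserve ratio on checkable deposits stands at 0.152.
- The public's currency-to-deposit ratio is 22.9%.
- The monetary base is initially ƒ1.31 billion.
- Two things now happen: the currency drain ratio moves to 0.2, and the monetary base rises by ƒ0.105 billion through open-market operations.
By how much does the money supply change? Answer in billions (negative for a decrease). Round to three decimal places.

Before: m₁ = (1 + 0.229) / (0.152 + 0.229) ≈ 3.22572, MB₁ = 1.31, so M₁ = 3.22572 × 1.31 ≈ 4.2257 billion.
After: m₂ = (1 + 0.2) / (0.152 + 0.2) ≈ 3.40909, MB₂ = 1.31 + 0.105 = 1.415, so M₂ = 3.40909 × 1.415 ≈ 4.8239 billion.
ΔM = M₂ − M₁ = 4.8239 − 4.2257 = 0.5982 billion.

ƒ0.598 billion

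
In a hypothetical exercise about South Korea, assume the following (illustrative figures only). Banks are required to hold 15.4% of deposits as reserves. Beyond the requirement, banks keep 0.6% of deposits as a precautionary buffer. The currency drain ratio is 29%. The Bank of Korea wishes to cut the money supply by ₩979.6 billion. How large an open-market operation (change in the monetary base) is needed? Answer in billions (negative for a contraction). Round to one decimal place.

-341.7 billion

The money multiplier is m = (1 + c) / (rr + e + c) = (1 + 0.29) / (0.154 + 0.006 + 0.29) ≈ 2.86667.
ΔMB = ΔM / m = (−979.6) / 2.86667 ≈ -341.7205 billion.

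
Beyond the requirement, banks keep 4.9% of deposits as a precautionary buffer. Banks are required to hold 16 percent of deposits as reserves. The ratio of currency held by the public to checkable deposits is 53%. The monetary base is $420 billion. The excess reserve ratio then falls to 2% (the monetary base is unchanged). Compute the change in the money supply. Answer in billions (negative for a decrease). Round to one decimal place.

$35.5 billion

Initially m₁ = (1 + 0.53) / (0.16 + 0.049 + 0.53) ≈ 2.07037, so M₁ = 2.07037 × 420 = 869.5554 billion.
After the change m₂ = (1 + 0.53) / (0.16 + 0.02 + 0.53) ≈ 2.15493, so M₂ = 2.15493 × 420 = 905.0706 billion.
ΔM = M₂ − M₁ = 905.0706 − 869.5554 = 35.5152 billion.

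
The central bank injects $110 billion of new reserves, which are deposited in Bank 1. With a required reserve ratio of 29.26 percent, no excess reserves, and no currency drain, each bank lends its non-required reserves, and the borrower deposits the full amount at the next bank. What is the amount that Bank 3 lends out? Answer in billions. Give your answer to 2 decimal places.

Each bank lends a fraction (1 − rr) = 0.7074 of the deposit it receives, so Bank 3 receives 110·0.7074^2 and lends 110·0.7074^3 ≈ 38.9393 billion.

$38.94 billion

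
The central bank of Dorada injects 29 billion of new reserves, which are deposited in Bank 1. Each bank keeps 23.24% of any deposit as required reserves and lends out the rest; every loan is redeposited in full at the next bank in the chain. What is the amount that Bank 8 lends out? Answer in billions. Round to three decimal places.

3.495 billion

Each bank lends a fraction (1 − rr) = 0.7676 of the deposit it receives, so Bank 8 receives 29·0.7676^7 and lends 29·0.7676^8 ≈ 3.4952 billion.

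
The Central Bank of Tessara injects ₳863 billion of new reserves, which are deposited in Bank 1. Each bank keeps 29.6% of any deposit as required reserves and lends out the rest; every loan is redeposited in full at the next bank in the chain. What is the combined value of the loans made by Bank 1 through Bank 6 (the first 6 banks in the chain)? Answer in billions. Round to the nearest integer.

₳1803 billion

Bank i lends (1 − rr)^i of the original deposit: Bank 1 lends 863·0.7040 = 607.5520, Bank 2 lends 863·0.7040² ≈ 427.7166, and so on.
Summing a geometric series: total = 863·[0.7040·(1 − 0.7040^6) / (1 − 0.7040)] ≈ 1802.6627 billion.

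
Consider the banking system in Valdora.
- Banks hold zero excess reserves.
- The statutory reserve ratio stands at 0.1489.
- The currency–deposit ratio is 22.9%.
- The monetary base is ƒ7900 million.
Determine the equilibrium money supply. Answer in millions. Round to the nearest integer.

The money multiplier is m = (1 + c) / (rr + c) = (1 + 0.229) / (0.1489 + 0.229) ≈ 3.25218.
So M = m × MB = 3.25218 × 7900 = 25692.222 million.

ƒ25692 million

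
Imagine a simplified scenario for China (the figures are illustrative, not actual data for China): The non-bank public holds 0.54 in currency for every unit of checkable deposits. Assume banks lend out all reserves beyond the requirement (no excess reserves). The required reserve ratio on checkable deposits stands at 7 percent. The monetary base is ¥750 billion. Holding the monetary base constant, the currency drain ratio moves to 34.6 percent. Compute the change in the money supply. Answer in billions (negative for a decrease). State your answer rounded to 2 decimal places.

¥533.24 billion

Initially m₁ = (1 + 0.54) / (0.07 + 0.54) ≈ 2.524590, so M₁ = 2.524590 × 750 = 1893.4425 billion.
After the change m₂ = (1 + 0.346) / (0.07 + 0.346) ≈ 3.235577, so M₂ = 3.235577 × 750 ≈ 2426.6827 billion.
ΔM = M₂ − M₁ = 2426.6827 − 1893.4425 = 533.2402 billion.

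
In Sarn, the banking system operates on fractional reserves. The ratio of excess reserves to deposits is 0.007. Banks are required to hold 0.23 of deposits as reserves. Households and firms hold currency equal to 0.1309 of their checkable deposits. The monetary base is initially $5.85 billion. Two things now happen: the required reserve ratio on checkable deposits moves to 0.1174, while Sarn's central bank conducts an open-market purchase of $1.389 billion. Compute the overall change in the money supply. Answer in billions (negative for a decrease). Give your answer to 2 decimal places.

$14.08 billion

Before: m₁ = (1 + 0.1309) / (0.23 + 0.007 + 0.1309) ≈ 3.0739, MB₁ = 5.85, so M₁ = 3.0739 × 5.85 ≈ 17.9823 billion.
After: m₂ = (1 + 0.1309) / (0.1174 + 0.007 + 0.1309) ≈ 4.4297, MB₂ = 5.85 + 1.389 = 7.239, so M₂ = 4.4297 × 7.239 ≈ 32.0666 billion.
ΔM = M₂ − M₁ = 32.0666 − 17.9823 = 14.0843 billion.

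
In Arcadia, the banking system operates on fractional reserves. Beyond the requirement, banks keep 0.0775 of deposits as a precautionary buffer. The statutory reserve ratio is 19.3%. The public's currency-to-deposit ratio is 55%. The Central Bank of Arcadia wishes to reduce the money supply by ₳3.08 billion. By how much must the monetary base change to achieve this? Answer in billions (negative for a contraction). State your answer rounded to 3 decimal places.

The money multiplier is m = (1 + c) / (rr + e + c) = (1 + 0.55) / (0.193 + 0.0775 + 0.55) ≈ 1.88909.
ΔMB = ΔM / m = (−3.08) / 1.88909 ≈ -1.6304 billion.

-1.630 billion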